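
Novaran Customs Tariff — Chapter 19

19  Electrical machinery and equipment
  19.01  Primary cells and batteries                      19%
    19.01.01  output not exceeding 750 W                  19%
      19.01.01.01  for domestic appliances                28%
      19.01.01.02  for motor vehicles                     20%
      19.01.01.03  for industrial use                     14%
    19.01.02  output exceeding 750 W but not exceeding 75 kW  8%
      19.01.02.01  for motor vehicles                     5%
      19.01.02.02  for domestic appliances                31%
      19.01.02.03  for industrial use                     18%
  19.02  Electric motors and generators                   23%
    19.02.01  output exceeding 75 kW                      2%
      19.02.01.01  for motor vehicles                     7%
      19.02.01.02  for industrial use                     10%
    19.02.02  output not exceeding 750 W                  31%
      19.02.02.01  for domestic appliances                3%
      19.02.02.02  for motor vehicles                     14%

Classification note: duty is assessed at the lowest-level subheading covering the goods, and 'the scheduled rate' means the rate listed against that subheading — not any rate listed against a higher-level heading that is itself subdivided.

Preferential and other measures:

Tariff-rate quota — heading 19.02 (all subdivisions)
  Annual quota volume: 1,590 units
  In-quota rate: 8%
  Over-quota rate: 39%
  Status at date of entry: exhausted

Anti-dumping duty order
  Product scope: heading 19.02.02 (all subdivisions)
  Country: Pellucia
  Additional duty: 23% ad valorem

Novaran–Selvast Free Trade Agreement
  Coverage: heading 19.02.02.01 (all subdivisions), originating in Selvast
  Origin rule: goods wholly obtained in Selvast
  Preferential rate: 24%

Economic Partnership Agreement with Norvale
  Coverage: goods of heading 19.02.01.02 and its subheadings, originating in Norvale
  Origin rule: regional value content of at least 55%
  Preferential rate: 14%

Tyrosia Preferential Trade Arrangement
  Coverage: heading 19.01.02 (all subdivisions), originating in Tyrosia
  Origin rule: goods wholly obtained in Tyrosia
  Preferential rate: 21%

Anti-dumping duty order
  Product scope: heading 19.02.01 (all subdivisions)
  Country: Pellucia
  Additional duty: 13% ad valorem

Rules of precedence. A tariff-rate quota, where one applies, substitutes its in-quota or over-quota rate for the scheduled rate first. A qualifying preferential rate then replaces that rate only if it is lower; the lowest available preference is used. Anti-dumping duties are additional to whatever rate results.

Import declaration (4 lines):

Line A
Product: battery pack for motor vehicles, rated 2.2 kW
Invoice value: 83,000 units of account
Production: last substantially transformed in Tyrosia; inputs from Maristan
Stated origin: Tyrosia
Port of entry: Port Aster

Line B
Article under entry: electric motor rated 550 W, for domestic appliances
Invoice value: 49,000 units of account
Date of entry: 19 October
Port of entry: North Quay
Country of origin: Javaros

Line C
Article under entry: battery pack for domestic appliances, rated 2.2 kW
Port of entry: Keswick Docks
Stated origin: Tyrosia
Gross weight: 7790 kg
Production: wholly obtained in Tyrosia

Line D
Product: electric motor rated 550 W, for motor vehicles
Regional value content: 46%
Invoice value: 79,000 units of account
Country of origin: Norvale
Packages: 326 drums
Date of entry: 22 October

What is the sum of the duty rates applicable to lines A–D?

104%

Line A: battery pack → 19.01; rated 2.2 kW → 19.01.02; for motor vehicles → 19.01.02.01. Scheduled 5%. Tyrosia agreement on 19.01.02: not wholly obtained. → 5%.
Line B: electric motor → 19.02; rated 550 W → 19.02.02; for domestic appliances → 19.02.02.01. Scheduled 3%. quota on 19.02 exhausted → over-quota 39%. → 39%.
Line C: battery pack → 19.01; rated 2.2 kW → 19.01.02; for domestic appliances → 19.01.02.02. Scheduled 31%. Tyrosia agreement on 19.01.02: wholly obtained → 21% available; preferential 21%. → 21%.
Line D: electric motor → 19.02; rated 550 W → 19.02.02; for motor vehicles → 19.02.02.02. Scheduled 14%. quota on 19.02 exhausted → over-quota 39%; Norvale agreement on 19.02.01.02: 19.02.02.02 not covered. → 39%.
Sum: 5% + 39% + 21% + 39% = 104%.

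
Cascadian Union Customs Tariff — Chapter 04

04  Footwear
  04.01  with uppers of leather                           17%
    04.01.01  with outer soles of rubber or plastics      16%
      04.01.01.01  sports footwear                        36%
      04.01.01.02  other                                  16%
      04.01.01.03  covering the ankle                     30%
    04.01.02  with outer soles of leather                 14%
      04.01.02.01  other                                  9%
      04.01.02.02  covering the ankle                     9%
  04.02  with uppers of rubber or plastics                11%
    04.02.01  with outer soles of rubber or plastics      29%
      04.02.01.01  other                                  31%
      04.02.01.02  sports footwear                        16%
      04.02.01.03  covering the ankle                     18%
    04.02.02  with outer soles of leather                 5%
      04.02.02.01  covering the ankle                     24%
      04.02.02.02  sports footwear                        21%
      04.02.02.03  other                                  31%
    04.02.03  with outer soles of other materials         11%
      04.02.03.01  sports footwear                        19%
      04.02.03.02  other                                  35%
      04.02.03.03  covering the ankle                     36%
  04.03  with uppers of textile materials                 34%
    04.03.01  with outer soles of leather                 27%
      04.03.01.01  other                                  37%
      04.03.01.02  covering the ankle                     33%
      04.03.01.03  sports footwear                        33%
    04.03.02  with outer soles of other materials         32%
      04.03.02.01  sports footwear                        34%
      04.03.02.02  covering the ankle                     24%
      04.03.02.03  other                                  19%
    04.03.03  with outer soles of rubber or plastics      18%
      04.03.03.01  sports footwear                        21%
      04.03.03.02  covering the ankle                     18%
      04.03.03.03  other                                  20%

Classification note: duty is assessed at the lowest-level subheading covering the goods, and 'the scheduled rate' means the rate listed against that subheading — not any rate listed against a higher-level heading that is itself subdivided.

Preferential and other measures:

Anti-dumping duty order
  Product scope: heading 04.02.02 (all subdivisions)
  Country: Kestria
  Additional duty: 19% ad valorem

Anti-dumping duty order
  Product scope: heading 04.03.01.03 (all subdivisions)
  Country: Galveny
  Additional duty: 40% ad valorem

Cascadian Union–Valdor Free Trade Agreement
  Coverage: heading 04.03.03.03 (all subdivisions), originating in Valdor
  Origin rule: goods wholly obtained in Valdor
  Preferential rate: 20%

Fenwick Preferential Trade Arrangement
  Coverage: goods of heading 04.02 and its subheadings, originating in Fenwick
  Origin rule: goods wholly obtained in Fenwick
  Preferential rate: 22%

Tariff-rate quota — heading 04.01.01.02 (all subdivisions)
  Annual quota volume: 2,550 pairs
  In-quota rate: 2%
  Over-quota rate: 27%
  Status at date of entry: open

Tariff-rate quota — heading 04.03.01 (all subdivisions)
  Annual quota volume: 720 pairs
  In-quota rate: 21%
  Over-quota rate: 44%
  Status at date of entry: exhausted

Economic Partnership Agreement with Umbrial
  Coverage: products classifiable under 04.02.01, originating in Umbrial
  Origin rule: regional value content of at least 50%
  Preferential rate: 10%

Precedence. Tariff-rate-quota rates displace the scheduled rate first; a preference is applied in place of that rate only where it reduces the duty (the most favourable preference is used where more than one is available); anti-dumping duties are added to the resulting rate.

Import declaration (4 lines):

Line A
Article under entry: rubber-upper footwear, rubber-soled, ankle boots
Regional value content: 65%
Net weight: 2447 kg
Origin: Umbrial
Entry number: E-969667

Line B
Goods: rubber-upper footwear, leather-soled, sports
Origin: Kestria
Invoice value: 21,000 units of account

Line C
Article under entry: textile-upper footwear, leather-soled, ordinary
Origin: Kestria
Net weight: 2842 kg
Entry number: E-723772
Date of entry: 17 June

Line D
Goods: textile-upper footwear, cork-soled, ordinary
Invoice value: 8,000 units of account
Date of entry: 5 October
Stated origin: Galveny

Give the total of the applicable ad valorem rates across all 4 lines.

113%

Line A: rubber-upper → 04.02; rubber-soled → 04.02.01; ankle boots → 04.02.01.03. Scheduled 18%. Umbrial agreement on 04.02.01: RVC ≥ 50% → 10% available; preferential 10%. → 10%.
Line B: rubber-upper → 04.02; leather-soled → 04.02.02; sports → 04.02.02.02. Scheduled 21%. anti-dumping (Kestria, 04.02.02): +19%; total 21% + 19% = 40%. → 40%.
Line C: textile-upper → 04.03; leather-soled → 04.03.01; ordinary → 04.03.01.01. Scheduled 37%. quota on 04.03.01 exhausted → over-quota 44%. → 44%.
Line D: textile-upper → 04.03; cork-soled → 04.03.02; ordinary → 04.03.02.03. Scheduled 19%. No special measure applies. → 19%.
Sum: 10% + 40% + 44% + 19% = 113%.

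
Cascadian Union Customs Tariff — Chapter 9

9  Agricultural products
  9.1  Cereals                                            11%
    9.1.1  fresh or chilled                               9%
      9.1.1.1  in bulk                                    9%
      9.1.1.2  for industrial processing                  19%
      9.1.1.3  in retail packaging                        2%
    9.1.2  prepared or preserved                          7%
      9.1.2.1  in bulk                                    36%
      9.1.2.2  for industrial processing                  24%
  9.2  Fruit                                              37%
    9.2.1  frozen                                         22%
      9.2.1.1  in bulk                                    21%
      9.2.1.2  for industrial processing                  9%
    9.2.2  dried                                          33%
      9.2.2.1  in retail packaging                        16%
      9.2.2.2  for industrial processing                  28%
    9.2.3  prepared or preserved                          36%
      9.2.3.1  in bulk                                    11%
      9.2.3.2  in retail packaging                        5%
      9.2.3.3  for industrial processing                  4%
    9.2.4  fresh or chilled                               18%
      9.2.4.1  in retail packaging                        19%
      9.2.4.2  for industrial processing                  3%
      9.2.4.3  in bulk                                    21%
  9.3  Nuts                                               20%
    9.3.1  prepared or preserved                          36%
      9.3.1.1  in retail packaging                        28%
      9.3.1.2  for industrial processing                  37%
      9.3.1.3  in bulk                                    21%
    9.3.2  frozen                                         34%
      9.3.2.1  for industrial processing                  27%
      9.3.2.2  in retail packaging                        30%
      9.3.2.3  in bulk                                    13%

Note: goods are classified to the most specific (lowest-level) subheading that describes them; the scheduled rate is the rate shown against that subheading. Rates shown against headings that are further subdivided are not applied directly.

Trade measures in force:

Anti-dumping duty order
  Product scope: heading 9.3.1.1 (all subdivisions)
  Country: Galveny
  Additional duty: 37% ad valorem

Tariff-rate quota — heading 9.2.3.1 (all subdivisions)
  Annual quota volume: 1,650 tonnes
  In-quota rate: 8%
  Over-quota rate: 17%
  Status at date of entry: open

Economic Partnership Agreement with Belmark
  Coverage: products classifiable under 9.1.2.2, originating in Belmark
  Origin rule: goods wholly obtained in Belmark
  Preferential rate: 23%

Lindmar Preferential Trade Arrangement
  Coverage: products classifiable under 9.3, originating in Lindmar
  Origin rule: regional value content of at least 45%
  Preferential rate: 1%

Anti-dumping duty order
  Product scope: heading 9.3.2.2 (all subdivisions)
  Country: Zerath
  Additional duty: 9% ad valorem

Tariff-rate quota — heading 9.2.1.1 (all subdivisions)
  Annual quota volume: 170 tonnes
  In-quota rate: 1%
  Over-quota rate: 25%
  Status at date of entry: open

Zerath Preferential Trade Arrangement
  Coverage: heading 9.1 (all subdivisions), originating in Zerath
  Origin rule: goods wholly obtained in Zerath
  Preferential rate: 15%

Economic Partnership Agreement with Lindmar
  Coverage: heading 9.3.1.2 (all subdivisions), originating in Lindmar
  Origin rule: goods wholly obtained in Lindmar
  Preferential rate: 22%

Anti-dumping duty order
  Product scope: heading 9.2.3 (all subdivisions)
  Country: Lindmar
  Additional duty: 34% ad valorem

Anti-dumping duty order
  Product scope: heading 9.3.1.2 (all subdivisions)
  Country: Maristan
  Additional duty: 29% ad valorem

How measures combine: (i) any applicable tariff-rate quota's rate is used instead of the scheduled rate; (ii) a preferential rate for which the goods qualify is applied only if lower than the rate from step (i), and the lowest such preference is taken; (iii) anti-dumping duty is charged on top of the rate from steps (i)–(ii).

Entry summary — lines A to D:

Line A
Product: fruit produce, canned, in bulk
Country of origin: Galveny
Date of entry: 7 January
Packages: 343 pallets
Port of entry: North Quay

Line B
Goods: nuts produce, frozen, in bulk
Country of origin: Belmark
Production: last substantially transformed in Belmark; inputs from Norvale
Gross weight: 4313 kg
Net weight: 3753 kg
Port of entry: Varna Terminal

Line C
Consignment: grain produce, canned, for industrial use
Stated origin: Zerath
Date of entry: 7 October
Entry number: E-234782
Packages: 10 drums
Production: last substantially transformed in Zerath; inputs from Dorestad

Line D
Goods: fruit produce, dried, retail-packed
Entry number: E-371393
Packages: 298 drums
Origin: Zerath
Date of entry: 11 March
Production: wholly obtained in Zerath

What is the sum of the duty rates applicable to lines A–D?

61%

Line A: fruit → 9.2; canned → 9.2.3; in bulk → 9.2.3.1. Scheduled 11%. quota on 9.2.3.1 open → in-quota 8%. → 8%.
Line B: nuts → 9.3; frozen → 9.3.2; in bulk → 9.3.2.3. Scheduled 13%. Belmark agreement on 9.1.2.2: 9.3.2.3 not covered. → 13%.
Line C: grain → 9.1; canned → 9.1.2; for industrial use → 9.1.2.2. Scheduled 24%. Zerath agreement on 9.1: not wholly obtained. → 24%.
Line D: fruit → 9.2; dried → 9.2.2; retail-packed → 9.2.2.1. Scheduled 16%. Zerath agreement on 9.1: 9.2.2.1 not covered. → 16%.
Sum: 8% + 13% + 24% + 16% = 61%.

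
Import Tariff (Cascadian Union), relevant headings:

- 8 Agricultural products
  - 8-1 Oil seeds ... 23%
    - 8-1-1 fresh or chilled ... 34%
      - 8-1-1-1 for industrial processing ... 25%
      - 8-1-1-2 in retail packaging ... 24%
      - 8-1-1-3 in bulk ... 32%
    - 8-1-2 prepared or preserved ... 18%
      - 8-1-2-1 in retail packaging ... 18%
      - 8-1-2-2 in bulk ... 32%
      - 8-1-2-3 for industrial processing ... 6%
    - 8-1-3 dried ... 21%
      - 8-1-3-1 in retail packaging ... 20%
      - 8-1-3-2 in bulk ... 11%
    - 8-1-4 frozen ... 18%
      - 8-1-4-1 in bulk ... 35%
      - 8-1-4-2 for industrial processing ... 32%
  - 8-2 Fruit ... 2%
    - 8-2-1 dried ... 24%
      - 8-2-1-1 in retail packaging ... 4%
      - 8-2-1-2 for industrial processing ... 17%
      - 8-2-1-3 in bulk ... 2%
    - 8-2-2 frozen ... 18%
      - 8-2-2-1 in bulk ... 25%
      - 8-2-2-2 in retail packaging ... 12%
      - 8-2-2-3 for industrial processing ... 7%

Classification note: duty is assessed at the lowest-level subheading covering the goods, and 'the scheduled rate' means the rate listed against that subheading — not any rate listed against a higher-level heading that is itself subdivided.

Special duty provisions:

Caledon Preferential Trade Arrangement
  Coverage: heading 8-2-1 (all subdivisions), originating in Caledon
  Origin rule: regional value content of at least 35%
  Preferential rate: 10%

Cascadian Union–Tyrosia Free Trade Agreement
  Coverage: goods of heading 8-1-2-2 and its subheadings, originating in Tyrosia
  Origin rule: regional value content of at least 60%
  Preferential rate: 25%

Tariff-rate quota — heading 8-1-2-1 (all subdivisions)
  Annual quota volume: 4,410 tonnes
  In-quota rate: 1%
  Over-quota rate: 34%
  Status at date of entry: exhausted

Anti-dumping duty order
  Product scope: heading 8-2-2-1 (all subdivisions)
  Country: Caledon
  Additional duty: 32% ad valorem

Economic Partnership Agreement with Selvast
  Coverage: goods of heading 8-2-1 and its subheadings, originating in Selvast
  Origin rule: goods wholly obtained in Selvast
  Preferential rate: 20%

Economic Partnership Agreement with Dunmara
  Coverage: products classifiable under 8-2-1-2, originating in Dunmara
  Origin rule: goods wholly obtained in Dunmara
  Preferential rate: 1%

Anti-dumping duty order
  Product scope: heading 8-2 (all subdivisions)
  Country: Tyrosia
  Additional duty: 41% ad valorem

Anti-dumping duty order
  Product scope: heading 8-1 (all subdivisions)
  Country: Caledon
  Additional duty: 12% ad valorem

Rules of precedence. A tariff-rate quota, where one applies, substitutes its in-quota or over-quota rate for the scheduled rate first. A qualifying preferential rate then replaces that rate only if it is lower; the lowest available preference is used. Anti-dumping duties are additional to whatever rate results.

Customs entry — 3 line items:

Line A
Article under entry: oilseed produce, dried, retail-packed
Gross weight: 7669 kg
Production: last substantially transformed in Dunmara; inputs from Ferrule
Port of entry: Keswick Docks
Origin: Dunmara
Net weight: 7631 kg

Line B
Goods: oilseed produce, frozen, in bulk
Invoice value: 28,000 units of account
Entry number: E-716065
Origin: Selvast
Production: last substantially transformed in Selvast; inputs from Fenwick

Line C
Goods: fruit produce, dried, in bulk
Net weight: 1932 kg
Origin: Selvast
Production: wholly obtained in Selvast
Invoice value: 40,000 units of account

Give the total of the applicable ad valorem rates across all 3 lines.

57%

Line A: oilseed → 8-1; dried → 8-1-3; retail-packed → 8-1-3-1. Scheduled 20%. Dunmara agreement on 8-2-1-2: 8-1-3-1 not covered. → 20%.
Line B: oilseed → 8-1; frozen → 8-1-4; in bulk → 8-1-4-1. Scheduled 35%. Selvast agreement on 8-2-1: 8-1-4-1 not covered. → 35%.
Line C: fruit → 8-2; dried → 8-2-1; in bulk → 8-2-1-3. Scheduled 2%. Selvast agreement on 8-2-1: wholly obtained → 20% available; preference 20% not lower than 2% → no reduction. → 2%.
Sum: 20% + 35% + 2% = 57%.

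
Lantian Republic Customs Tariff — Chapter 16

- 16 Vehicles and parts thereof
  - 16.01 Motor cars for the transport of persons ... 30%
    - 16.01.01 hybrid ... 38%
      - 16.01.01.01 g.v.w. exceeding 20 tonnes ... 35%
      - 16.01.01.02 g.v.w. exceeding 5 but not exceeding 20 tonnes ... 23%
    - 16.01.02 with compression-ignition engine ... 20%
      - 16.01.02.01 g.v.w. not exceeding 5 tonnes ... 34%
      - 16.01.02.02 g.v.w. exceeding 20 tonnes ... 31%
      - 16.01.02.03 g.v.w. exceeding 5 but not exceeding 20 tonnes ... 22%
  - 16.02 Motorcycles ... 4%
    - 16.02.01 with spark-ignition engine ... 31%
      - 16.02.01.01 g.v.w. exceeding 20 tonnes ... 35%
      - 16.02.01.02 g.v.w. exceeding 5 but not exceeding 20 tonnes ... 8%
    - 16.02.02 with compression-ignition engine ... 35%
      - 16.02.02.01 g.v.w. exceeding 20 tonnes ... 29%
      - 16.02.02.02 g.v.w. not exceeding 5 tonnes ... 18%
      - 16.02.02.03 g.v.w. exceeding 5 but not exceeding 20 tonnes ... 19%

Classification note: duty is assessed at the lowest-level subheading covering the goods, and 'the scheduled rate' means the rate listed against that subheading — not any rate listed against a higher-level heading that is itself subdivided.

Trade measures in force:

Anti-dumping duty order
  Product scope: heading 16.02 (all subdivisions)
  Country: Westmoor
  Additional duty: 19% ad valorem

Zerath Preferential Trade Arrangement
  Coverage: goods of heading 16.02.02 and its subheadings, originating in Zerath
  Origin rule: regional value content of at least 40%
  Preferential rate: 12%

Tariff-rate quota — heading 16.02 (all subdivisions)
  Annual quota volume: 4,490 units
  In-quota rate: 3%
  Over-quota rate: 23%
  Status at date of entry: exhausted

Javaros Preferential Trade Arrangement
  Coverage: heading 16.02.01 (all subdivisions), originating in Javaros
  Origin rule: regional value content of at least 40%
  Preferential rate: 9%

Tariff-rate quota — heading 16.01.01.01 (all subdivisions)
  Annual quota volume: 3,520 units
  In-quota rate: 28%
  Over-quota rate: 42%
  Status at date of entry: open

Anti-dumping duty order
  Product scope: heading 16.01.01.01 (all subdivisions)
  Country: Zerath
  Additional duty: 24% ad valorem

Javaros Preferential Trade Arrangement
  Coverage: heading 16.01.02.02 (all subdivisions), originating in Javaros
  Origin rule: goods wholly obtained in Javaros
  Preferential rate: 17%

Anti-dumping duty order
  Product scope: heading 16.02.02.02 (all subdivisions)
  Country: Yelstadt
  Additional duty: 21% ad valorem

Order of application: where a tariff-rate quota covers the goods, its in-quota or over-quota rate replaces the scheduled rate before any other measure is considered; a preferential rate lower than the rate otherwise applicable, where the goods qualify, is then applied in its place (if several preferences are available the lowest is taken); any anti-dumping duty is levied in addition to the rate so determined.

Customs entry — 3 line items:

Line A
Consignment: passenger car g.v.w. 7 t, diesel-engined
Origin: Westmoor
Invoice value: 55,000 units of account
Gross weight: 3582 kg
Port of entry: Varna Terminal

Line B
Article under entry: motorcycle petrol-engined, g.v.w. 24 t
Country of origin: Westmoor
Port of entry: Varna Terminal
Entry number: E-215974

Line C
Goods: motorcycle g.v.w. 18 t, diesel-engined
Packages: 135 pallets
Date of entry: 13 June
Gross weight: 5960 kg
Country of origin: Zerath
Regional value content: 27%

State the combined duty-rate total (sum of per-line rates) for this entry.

87%

Line A: passenger car → 16.01; diesel-engined → 16.01.02; g.v.w. 7 t → 16.01.02.03. Scheduled 22%. No special measure applies. → 22%.
Line B: motorcycle → 16.02; petrol-engined → 16.02.01; g.v.w. 24 t → 16.02.01.01. Scheduled 35%. quota on 16.02 exhausted → over-quota 23%; anti-dumping (Westmoor, 16.02): +19%; total 23% + 19% = 42%. → 42%.
Line C: motorcycle → 16.02; diesel-engined → 16.02.02; g.v.w. 18 t → 16.02.02.03. Scheduled 19%. quota on 16.02 exhausted → over-quota 23%; Zerath agreement on 16.02.02: RVC < 40%. → 23%.
Sum: 22% + 42% + 23% = 87%.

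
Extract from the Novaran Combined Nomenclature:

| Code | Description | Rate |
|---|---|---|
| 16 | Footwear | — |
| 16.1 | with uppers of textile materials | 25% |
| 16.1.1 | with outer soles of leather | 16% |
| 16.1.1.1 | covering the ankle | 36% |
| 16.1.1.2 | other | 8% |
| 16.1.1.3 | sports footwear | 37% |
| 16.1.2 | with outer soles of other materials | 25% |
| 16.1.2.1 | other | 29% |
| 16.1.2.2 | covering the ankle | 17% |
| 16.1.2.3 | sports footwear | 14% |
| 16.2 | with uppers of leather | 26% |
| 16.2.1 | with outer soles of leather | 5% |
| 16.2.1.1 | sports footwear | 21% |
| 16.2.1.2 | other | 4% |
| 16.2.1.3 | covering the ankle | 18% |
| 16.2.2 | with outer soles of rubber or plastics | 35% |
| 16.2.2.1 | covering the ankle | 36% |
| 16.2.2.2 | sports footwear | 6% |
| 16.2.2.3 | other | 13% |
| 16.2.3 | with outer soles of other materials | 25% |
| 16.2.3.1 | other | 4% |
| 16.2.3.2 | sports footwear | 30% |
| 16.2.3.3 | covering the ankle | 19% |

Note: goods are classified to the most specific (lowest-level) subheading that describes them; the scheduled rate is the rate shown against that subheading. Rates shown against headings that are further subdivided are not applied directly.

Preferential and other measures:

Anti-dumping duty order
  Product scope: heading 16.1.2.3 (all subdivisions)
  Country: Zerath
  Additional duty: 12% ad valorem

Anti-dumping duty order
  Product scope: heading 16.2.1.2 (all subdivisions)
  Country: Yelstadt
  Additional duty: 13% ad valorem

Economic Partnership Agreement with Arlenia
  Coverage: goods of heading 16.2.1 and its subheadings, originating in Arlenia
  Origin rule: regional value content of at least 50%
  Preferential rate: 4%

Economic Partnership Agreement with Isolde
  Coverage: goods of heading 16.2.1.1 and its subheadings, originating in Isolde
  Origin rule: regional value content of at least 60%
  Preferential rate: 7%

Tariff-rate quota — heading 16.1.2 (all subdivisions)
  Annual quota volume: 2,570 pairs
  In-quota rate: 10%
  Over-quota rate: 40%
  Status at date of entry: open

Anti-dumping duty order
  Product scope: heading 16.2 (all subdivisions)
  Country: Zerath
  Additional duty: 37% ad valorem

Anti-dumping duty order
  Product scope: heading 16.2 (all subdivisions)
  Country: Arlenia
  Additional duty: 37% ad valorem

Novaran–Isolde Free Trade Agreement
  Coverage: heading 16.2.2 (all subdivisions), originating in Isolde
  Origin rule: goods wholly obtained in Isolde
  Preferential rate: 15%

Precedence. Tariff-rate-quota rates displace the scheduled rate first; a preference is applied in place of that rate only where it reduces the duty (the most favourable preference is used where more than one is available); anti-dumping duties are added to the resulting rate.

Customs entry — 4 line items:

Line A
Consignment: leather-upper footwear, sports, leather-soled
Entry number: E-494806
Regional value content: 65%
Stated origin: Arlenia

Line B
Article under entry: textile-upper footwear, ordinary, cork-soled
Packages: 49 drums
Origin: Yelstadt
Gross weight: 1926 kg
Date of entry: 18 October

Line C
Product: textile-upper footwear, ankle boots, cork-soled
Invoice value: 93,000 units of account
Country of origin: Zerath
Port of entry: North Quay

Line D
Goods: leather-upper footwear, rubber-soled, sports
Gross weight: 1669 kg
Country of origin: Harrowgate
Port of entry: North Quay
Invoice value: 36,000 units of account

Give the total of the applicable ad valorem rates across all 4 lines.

Line A: leather-upper → 16.2; leather-soled → 16.2.1; sports → 16.2.1.1. Scheduled 21%. Arlenia agreement on 16.2.1: RVC ≥ 50% → 4% available; preferential 4%; anti-dumping (Arlenia, 16.2): +37%; total 4% + 37% = 41%. → 41%.
Line B: textile-upper → 16.1; cork-soled → 16.1.2; ordinary → 16.1.2.1. Scheduled 29%. quota on 16.1.2 open → in-quota 10%. → 10%.
Line C: textile-upper → 16.1; cork-soled → 16.1.2; ankle boots → 16.1.2.2. Scheduled 17%. quota on 16.1.2 open → in-quota 10%. → 10%.
Line D: leather-upper → 16.2; rubber-soled → 16.2.2; sports → 16.2.2.2. Scheduled 6%. No special measure applies. → 6%.
Sum: 41% + 10% + 10% + 6% = 67%.

67%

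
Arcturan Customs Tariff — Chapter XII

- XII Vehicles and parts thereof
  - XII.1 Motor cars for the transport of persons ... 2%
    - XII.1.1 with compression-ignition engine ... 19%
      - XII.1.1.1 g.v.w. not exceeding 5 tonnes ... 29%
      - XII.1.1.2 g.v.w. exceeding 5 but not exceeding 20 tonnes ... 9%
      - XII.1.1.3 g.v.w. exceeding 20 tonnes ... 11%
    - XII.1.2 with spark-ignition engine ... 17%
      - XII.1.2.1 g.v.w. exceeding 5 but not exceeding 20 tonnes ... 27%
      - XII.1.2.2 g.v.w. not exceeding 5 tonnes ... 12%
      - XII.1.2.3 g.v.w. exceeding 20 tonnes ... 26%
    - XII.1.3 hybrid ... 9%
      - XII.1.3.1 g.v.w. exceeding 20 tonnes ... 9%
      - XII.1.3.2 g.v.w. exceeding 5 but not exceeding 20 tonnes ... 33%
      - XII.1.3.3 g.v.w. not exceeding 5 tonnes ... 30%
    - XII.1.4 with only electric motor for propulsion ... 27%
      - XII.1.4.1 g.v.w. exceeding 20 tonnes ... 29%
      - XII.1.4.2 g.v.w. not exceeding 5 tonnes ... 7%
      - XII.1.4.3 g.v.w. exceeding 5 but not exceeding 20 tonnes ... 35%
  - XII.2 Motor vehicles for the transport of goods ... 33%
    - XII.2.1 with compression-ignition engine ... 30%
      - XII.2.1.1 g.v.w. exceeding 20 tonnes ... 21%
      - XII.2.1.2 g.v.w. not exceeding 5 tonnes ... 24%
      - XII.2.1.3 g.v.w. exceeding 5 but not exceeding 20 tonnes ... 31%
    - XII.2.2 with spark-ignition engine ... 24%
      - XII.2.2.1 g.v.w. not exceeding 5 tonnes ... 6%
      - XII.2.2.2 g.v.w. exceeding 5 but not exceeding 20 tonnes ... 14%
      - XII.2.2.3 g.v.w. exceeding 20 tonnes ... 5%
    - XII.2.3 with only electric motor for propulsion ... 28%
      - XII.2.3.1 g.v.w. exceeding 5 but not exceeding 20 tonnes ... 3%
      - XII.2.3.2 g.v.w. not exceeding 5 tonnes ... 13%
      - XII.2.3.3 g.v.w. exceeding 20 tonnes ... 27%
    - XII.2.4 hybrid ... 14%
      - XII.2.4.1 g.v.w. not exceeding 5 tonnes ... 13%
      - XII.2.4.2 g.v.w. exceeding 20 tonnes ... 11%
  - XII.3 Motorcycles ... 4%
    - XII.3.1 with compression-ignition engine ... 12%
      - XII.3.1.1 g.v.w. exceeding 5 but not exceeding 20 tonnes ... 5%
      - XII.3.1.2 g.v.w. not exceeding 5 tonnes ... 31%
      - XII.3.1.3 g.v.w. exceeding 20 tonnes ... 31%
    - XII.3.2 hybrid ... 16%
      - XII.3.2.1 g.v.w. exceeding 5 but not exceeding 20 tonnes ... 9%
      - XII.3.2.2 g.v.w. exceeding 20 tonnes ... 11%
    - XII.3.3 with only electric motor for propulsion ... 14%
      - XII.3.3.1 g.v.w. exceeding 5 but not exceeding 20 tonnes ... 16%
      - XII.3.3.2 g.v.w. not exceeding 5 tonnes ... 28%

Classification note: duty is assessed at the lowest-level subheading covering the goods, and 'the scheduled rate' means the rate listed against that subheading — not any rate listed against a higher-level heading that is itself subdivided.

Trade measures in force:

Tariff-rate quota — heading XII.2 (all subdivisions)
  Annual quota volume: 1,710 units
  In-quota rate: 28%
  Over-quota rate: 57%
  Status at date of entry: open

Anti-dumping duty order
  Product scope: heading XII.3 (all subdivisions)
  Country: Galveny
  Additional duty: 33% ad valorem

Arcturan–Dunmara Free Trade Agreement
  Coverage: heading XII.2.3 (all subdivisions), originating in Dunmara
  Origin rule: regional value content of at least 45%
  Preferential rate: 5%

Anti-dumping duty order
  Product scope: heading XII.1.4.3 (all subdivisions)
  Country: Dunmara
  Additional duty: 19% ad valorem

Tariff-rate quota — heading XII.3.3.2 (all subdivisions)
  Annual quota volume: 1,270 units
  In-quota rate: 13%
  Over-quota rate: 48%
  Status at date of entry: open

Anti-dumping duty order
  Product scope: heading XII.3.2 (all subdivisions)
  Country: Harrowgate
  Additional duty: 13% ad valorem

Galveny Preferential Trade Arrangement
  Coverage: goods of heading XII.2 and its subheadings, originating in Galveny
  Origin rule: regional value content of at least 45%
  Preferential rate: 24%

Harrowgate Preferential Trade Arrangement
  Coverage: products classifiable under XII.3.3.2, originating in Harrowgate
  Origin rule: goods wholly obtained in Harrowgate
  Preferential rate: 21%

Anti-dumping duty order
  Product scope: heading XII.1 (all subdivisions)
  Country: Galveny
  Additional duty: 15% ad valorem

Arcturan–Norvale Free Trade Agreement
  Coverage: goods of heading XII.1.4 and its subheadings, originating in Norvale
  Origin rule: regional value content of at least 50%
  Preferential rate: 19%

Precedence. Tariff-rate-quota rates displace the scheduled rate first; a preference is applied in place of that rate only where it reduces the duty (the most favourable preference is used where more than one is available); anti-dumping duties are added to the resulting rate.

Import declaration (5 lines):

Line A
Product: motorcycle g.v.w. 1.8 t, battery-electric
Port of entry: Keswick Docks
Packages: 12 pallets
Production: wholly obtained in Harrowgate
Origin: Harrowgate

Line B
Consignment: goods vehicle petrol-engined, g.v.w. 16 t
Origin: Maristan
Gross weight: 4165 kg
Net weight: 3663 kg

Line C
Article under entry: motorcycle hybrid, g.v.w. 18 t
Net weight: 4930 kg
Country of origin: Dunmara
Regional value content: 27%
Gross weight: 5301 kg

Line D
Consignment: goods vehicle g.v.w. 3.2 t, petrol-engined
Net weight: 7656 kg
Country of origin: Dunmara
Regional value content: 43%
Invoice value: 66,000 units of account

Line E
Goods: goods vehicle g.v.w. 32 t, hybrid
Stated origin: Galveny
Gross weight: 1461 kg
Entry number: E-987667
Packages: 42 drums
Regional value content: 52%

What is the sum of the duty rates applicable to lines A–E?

102%

Line A: motorcycle → XII.3; battery-electric → XII.3.3; g.v.w. 1.8 t → XII.3.3.2. Scheduled 28%. quota on XII.3.3.2 open → in-quota 13%; Harrowgate agreement on XII.3.3.2: wholly obtained → 21% available; preference 21% not lower than 13% → no reduction. → 13%.
Line B: goods vehicle → XII.2; petrol-engined → XII.2.2; g.v.w. 16 t → XII.2.2.2. Scheduled 14%. quota on XII.2 open → in-quota 28%. → 28%.
Line C: motorcycle → XII.3; hybrid → XII.3.2; g.v.w. 18 t → XII.3.2.1. Scheduled 9%. Dunmara agreement on XII.2.3: XII.3.2.1 not covered. → 9%.
Line D: goods vehicle → XII.2; petrol-engined → XII.2.2; g.v.w. 3.2 t → XII.2.2.1. Scheduled 6%. quota on XII.2 open → in-quota 28%; Dunmara agreement on XII.2.3: XII.2.2.1 not covered. → 28%.
Line E: goods vehicle → XII.2; hybrid → XII.2.4; g.v.w. 32 t → XII.2.4.2. Scheduled 11%. quota on XII.2 open → in-quota 28%; Galveny agreement on XII.2: RVC ≥ 45% → 24% available; preferential 24%. → 24%.
Sum: 13% + 28% + 9% + 28% + 24% = 102%.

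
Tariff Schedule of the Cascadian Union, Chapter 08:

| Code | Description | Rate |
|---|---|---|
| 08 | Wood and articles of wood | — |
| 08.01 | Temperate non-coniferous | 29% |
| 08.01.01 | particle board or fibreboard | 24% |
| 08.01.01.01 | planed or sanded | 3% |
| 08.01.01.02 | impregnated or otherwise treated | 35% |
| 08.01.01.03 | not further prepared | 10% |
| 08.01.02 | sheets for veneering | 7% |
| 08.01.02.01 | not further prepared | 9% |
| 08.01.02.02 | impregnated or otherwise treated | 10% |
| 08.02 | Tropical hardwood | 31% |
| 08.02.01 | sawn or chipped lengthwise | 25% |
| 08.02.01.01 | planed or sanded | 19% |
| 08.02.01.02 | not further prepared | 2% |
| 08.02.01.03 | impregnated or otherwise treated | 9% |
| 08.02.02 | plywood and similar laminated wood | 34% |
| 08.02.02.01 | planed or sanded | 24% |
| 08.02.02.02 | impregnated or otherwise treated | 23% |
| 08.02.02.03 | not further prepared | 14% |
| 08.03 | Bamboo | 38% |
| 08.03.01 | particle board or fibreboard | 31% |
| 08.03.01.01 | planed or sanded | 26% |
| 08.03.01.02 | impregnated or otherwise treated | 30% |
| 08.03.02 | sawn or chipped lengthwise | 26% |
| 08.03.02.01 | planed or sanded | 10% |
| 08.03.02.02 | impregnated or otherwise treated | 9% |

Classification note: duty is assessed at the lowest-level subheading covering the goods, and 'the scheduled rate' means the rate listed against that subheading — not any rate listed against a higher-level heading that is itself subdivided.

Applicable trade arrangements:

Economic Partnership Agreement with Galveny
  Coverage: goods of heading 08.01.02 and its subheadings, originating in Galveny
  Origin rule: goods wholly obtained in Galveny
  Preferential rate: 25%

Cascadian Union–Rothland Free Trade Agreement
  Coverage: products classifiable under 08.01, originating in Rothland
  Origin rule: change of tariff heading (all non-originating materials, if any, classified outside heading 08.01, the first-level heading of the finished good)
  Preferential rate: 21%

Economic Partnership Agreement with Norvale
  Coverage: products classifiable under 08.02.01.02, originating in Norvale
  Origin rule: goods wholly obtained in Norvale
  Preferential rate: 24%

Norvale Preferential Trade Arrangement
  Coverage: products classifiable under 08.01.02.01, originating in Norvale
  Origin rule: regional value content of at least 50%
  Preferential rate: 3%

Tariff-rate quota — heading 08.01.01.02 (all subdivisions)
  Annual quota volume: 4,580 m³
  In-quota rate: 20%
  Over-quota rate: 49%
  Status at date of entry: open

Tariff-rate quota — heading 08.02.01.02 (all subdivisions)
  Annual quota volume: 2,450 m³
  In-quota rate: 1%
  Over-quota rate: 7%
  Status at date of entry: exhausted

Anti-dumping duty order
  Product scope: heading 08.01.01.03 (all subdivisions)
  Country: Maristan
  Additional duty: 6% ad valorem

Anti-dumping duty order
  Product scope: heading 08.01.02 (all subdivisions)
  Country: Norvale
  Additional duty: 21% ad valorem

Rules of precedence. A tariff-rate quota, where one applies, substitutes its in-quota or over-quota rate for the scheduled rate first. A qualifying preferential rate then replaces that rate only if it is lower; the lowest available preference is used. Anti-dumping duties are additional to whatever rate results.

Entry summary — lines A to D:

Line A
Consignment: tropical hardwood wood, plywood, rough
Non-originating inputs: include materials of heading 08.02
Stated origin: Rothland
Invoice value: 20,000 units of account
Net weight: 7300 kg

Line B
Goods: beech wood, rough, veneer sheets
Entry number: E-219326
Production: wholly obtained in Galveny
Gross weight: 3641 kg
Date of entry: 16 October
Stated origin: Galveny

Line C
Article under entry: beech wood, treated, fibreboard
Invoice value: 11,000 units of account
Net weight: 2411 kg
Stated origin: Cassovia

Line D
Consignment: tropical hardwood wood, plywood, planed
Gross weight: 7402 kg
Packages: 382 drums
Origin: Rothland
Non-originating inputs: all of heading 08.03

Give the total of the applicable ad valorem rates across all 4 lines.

67%

Line A: tropical hardwood → 08.02; plywood → 08.02.02; rough → 08.02.02.03. Scheduled 14%. Rothland agreement on 08.01: 08.02.02.03 not covered. → 14%.
Line B: beech → 08.01; veneer sheets → 08.01.02; rough → 08.01.02.01. Scheduled 9%. Galveny agreement on 08.01.02: wholly obtained → 25% available; preference 25% not lower than 9% → no reduction. → 9%.
Line C: beech → 08.01; fibreboard → 08.01.01; treated → 08.01.01.02. Scheduled 35%. quota on 08.01.01.02 open → in-quota 20%. → 20%.
Line D: tropical hardwood → 08.02; plywood → 08.02.02; planed → 08.02.02.01. Scheduled 24%. Rothland agreement on 08.01: 08.02.02.01 not covered. → 24%.
Sum: 14% + 9% + 20% + 24% = 67%.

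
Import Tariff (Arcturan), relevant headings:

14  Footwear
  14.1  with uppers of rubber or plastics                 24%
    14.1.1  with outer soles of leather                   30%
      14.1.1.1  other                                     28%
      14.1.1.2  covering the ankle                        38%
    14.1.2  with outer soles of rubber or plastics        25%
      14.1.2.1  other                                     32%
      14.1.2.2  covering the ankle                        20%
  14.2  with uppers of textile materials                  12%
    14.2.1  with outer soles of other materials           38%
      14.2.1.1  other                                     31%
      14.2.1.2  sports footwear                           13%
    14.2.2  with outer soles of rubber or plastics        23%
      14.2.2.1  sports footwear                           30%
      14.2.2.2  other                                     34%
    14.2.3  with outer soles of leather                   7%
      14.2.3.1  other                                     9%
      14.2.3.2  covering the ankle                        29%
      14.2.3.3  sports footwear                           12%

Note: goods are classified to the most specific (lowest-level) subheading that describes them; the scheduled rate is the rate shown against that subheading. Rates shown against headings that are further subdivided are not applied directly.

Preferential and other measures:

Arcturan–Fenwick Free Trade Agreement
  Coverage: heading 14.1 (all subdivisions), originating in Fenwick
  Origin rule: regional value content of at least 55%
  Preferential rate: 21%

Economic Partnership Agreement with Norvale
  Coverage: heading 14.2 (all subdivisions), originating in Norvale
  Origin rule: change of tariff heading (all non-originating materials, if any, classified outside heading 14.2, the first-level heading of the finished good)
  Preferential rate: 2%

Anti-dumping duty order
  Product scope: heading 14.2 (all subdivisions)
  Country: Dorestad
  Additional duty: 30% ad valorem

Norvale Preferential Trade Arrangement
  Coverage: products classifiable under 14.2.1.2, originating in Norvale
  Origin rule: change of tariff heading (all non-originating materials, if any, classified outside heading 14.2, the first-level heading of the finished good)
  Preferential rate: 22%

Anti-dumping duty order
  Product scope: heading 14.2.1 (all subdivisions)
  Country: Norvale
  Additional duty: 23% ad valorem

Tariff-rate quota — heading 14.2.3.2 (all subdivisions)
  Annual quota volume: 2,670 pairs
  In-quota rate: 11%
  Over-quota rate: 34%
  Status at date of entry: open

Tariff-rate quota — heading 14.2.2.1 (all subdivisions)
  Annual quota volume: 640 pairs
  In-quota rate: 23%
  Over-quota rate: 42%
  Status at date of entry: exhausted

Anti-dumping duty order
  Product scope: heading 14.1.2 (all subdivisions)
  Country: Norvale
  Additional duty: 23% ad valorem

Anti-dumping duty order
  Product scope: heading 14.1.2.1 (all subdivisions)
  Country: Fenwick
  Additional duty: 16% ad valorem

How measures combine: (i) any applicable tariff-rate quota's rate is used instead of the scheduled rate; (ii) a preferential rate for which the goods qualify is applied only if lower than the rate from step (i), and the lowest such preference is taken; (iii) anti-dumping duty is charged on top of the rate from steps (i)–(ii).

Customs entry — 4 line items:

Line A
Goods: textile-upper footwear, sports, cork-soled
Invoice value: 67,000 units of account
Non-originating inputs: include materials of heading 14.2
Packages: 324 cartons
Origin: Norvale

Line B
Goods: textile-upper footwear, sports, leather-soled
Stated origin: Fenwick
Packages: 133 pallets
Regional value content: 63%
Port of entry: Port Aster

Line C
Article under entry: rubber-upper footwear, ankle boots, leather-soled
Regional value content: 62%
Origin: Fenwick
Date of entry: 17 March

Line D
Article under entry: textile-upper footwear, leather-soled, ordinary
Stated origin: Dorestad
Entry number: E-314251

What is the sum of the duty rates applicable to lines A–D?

Line A: textile-upper → 14.2; cork-soled → 14.2.1; sports → 14.2.1.2. Scheduled 13%. Norvale agreement on 14.2: CTH not met; Norvale agreement on 14.2.1.2: CTH not met; anti-dumping (Norvale, 14.2.1): +23%; total 13% + 23% = 36%. → 36%.
Line B: textile-upper → 14.2; leather-soled → 14.2.3; sports → 14.2.3.3. Scheduled 12%. Fenwick agreement on 14.1: 14.2.3.3 not covered. → 12%.
Line C: rubber-upper → 14.1; leather-soled → 14.1.1; ankle boots → 14.1.1.2. Scheduled 38%. Fenwick agreement on 14.1: RVC ≥ 55% → 21% available; preferential 21%. → 21%.
Line D: textile-upper → 14.2; leather-soled → 14.2.3; ordinary → 14.2.3.1. Scheduled 9%. anti-dumping (Dorestad, 14.2): +30%; total 9% + 30% = 39%. → 39%.
Sum: 36% + 12% + 21% + 39% = 108%.

108%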